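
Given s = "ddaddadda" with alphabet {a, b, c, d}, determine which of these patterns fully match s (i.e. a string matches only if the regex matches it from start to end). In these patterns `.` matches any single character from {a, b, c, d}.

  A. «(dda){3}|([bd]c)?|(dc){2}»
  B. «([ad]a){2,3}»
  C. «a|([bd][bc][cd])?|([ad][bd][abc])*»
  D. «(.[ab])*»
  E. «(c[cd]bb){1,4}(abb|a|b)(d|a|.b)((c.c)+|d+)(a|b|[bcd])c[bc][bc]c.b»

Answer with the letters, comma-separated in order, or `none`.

A → match
B → no match
C → match
D → no match
E → no match — must start with "c"

A, C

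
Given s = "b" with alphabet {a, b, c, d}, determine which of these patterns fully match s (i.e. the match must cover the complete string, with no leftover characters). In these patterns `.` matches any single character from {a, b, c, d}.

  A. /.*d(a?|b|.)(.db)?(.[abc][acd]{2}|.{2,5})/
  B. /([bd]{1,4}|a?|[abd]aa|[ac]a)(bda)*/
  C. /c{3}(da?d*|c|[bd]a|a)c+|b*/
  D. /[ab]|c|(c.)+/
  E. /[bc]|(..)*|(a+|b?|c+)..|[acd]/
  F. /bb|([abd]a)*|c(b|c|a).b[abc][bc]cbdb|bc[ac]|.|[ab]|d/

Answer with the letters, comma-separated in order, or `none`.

A → no match
B → match
C → match
D → match
E → match
F → match

B, C, D, E, F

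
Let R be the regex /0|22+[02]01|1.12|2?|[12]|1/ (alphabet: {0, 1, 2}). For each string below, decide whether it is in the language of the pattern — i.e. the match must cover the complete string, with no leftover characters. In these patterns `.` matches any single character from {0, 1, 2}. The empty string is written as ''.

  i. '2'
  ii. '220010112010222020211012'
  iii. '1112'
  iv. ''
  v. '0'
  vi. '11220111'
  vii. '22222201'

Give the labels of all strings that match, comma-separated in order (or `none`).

i, iii, iv, v, vii

i → match
ii → no match
iii → match
iv → match
v → match
vi → no match
vii → match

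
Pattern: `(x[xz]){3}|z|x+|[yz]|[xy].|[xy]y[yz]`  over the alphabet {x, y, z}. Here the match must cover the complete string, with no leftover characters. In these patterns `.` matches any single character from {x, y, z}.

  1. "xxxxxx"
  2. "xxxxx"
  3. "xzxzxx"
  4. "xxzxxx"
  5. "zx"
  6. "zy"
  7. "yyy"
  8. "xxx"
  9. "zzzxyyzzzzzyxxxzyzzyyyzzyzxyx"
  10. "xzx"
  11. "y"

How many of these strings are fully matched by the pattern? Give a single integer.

1 → match
2 → match
3 → match
4 → no match
5 → no match
6 → no match
7 → match
8 → match
9 → no match
10 → no match
11 → match
Total matched: 6

6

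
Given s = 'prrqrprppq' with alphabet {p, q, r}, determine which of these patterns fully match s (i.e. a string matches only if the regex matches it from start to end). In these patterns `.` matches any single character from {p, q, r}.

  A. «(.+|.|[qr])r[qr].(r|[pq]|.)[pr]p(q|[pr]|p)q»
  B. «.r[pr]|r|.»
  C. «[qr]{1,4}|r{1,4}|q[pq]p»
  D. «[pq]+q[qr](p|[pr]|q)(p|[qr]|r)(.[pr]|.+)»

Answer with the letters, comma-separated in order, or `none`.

A

A → match
B → no match
C → no match
D → no match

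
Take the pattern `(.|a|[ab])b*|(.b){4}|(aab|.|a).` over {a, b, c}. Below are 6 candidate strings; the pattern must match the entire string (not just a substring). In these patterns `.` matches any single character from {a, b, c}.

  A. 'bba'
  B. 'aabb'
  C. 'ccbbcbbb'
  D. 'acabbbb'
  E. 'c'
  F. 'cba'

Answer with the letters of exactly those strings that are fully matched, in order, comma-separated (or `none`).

B, E

A. 'bba' → no match
B. 'aabb' → match
C. 'ccbbcbbb' → no match
D. 'acabbbb' → no match
E. 'c' → match
F. 'cba' → no match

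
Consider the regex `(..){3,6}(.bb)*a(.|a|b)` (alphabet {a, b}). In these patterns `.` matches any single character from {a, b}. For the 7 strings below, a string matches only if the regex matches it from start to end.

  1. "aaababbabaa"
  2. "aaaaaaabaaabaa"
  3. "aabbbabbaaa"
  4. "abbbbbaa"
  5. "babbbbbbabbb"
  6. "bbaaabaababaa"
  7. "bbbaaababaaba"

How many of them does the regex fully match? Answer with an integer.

1 → no match
2 → match
3 → no match
4 → match
5 → no match
6 → no match
7 → no match
Total matched: 2

2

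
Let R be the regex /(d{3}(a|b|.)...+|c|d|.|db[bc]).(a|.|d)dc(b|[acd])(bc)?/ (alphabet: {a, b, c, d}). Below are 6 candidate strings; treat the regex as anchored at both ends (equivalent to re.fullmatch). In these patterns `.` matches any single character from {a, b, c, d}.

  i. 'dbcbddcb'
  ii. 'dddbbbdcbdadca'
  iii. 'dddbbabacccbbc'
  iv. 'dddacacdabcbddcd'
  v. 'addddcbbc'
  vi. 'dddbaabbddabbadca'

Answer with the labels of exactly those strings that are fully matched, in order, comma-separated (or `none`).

i, ii, iv, vi

i → match
ii → match
iii → no match
iv → match
v → no match
vi → match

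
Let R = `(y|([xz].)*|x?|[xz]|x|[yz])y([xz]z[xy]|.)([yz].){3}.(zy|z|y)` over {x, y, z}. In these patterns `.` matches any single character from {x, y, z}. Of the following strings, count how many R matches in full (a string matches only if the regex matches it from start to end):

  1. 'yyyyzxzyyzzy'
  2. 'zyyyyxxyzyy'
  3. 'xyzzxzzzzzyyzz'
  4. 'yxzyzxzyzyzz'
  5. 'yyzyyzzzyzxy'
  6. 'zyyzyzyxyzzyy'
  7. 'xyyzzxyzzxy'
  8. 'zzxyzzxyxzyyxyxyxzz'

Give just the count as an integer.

1. 'yyyyzxzyyzzy' → no match
2. 'zyyyyxxyzyy' → no match
3 → no match
4. 'yxzyzxzyzyzz' → match
5. 'yyzyyzzzyzxy' → no match
6 → no match
7. 'xyyzzxyzzxy' → no match
8 → no match
Total matched: 1

1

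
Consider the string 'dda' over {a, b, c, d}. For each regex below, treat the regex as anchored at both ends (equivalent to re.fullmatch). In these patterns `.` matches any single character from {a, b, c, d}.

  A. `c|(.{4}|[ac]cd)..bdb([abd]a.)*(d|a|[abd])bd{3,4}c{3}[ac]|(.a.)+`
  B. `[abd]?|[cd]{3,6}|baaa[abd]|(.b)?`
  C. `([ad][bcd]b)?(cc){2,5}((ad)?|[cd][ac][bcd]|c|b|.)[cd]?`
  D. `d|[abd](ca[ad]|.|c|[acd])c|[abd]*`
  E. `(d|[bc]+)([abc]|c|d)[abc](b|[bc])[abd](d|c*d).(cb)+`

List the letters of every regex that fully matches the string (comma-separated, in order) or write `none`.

D

A → no match
B → no match
C → no match
D → match
E → no match — must end with 'cb'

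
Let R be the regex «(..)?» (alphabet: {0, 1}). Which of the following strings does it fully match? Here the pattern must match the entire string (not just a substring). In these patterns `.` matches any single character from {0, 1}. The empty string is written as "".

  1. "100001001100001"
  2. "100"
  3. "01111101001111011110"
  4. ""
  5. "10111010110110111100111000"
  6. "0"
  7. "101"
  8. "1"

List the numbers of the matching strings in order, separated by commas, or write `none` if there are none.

4

1 → no match
2 → no match
3 → no match
4 → match
5 → no match
6 → no match
7 → no match
8 → no match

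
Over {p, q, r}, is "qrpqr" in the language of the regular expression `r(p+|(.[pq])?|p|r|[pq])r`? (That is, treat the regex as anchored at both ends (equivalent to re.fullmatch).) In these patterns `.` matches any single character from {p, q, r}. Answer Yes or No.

No

Every match must start with "r", but "qrpqr" does not.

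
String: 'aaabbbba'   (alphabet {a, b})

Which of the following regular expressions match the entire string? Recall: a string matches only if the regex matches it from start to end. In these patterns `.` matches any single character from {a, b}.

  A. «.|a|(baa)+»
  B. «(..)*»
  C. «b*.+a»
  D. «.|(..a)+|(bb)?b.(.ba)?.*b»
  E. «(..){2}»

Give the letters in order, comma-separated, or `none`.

A → no match
B → match
C → match
D → no match
E → no match

B, C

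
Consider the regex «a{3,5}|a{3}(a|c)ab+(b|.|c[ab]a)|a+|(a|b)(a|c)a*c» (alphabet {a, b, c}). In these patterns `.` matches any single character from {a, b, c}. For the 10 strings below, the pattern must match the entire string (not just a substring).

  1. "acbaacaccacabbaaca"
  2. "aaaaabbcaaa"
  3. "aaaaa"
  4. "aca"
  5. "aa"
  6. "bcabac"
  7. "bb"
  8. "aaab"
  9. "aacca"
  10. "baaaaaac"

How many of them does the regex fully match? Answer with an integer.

3

1 → no match
2 → no match
3 → match
4 → no match
5 → match
6 → no match
7 → no match
8 → no match
9 → no match
10 → match
Total matched: 3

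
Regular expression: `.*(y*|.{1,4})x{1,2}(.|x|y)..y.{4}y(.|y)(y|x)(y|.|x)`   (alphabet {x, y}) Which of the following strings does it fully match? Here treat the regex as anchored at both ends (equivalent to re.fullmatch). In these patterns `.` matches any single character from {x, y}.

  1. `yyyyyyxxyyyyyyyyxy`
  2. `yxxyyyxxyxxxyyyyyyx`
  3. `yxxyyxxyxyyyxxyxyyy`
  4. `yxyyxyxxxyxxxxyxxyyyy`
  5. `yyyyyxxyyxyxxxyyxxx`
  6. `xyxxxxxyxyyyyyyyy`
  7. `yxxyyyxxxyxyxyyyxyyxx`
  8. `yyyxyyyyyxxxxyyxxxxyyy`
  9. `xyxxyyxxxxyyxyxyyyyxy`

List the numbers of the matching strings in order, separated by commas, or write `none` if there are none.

5

1 → no match
2 → no match
3 → no match
4 → no match
5 → match
6 → no match
7 → no match
8 → no match
9 → no match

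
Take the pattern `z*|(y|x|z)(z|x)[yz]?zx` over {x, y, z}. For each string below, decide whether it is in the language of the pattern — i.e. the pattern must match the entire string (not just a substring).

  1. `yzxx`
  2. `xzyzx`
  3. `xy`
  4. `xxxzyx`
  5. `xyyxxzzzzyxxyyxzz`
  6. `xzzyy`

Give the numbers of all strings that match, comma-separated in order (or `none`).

2

1 → no match
2 → match
3 → no match
4 → no match
5 → no match
6 → no match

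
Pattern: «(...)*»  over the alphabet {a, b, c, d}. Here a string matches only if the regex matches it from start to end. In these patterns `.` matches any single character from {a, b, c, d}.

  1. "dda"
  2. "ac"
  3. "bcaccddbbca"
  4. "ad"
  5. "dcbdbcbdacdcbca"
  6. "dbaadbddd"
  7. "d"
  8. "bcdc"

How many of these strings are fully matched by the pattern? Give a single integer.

3

1 → match
2 → no match
3 → no match
4 → no match
5 → match
6 → match
7 → no match
8 → no match
Total matched: 3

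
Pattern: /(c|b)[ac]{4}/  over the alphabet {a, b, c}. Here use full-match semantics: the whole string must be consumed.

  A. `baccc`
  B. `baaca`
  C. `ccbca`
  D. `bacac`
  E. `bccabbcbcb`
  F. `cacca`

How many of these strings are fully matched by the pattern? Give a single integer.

4

A → match
B → match
C → no match
D → match
E → no match
F → match
Total matched: 4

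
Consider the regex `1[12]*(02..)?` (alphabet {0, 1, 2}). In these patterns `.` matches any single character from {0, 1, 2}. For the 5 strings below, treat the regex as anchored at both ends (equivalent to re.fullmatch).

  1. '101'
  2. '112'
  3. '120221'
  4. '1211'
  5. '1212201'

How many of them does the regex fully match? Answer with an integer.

1 → no match
2 → match
3 → match
4 → match
5 → no match
Total matched: 3

3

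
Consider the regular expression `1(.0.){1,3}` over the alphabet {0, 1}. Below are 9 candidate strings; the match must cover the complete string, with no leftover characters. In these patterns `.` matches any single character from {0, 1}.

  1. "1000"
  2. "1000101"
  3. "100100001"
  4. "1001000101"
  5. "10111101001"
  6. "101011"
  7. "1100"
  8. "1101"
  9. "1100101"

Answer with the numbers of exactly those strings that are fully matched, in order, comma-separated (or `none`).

1, 2, 4, 7, 8, 9

1 → match
2 → match
3 → no match
4 → match
5 → no match
6 → no match
7 → match
8 → match
9 → match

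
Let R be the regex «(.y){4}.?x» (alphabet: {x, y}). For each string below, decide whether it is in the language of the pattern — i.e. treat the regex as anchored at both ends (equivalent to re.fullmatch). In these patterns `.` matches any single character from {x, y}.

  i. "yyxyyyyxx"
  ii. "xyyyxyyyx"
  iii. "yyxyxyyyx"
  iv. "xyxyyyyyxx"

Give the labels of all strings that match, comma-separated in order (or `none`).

ii, iii, iv

i → no match
ii → match
iii → match
iv → match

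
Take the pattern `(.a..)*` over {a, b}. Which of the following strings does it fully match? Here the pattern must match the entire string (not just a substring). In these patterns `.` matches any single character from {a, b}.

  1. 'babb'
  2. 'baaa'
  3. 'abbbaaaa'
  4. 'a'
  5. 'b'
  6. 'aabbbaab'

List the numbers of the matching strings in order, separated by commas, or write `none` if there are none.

1 → match
2 → match
3 → no match
4 → no match
5 → no match
6 → match

1, 2, 6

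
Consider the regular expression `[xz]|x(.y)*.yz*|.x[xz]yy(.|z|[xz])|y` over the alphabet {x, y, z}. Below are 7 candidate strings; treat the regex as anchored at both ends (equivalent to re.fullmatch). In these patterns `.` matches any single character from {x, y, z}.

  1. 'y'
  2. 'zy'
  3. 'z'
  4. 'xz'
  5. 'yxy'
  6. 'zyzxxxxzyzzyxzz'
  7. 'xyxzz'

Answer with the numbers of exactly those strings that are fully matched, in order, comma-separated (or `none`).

1 → match
2 → no match
3 → match
4 → no match
5 → no match
6 → no match
7 → no match

1, 3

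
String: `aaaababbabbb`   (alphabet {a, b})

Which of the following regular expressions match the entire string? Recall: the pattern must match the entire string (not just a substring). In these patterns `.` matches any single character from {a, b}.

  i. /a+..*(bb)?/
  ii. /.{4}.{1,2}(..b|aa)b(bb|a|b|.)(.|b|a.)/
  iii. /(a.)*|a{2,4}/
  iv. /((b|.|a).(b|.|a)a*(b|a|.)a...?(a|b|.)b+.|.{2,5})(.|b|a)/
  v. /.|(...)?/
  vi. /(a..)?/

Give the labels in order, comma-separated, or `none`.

i, iv

i → match
ii → no match
iii → no match
iv → match
v → no match
vi → no match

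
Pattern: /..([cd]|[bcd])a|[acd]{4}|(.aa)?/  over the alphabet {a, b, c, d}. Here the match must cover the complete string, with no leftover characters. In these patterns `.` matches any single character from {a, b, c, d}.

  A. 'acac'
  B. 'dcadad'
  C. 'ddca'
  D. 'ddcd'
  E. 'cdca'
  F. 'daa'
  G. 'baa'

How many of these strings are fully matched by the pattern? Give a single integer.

A. 'acac' → match
B. 'dcadad' → no match
C. 'ddca' → match
D. 'ddcd' → match
E. 'cdca' → match
F. 'daa' → match
G. 'baa' → match
Total matched: 6

6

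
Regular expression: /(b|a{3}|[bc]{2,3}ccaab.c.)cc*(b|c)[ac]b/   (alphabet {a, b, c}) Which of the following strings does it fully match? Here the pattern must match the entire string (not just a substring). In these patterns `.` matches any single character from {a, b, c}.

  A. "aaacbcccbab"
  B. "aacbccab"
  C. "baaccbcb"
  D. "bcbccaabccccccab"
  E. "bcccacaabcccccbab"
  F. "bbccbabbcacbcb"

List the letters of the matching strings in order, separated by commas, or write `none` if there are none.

A → no match
B → no match
C → no match
D → match
E → no match
F → no match

D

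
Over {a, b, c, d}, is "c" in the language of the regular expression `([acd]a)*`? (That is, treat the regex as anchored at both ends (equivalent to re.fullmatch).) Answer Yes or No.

No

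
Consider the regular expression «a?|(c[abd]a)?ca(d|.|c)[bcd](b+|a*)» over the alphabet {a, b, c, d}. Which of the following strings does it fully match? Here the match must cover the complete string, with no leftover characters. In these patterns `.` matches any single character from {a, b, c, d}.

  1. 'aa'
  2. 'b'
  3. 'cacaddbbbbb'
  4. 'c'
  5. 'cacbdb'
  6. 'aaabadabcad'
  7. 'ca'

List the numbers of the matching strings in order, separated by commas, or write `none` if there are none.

none

1 → no match
2 → no match
3 → no match
4 → no match
5 → no match
6 → no match
7 → no match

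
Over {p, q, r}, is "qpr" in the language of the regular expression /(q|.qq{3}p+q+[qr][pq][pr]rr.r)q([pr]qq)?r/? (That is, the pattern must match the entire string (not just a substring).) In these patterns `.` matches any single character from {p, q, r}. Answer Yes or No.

No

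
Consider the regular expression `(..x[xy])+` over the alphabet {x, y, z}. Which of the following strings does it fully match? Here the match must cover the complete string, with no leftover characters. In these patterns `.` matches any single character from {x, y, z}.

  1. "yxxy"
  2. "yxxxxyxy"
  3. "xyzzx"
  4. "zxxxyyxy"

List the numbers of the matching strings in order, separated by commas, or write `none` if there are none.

1. "yxxy" → match
2. "yxxxxyxy" → match
3. "xyzzx" → no match
4. "zxxxyyxy" → match

1, 2, 4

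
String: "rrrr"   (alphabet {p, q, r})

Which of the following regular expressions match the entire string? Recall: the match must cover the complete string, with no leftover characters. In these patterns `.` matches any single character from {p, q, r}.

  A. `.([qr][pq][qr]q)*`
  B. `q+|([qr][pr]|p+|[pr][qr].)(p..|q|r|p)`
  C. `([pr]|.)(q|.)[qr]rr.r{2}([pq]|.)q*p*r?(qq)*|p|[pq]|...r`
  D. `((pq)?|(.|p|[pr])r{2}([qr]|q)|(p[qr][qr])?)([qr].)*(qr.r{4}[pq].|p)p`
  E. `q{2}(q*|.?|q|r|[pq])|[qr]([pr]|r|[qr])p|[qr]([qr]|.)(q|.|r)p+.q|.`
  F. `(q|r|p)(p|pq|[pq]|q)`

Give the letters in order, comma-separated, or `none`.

A → no match
B → match
C → match
D → no match — must end with "p"
E → no match
F → no match

B, C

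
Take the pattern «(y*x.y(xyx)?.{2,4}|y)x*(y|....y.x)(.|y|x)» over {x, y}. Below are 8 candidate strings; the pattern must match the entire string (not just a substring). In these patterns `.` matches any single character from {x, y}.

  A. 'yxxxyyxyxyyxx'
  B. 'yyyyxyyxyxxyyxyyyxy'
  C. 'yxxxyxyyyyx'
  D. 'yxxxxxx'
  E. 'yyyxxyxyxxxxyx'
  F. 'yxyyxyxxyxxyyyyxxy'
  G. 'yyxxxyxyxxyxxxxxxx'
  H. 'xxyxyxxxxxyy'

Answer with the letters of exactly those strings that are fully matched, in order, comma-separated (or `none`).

B, E, F, H

A → no match
B → match
C. 'yxxxyxyyyyx' → no match
D. 'yxxxxxx' → no match
E → match
F → match
G → no match
H. 'xxyxyxxxxxyy' → match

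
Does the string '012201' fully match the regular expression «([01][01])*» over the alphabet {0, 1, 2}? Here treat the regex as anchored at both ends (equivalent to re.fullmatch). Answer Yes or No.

No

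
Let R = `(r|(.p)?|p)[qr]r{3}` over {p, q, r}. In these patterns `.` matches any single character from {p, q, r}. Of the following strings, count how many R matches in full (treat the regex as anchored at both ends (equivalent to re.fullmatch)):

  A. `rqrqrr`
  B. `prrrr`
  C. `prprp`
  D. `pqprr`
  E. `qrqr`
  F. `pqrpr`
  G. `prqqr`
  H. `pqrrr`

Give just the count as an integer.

A → no match
B → match
C → no match — must end with `r`
D → no match
E → no match
F → no match
G → no match
H → match
Total matched: 2

2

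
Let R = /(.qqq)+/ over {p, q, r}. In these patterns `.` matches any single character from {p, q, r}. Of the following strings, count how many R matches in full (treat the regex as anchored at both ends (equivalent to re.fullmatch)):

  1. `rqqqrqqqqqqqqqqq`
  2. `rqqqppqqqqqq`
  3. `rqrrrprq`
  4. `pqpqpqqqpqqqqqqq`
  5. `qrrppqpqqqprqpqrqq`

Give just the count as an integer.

1

1 → match
2 → no match
3 → no match — must end with `qqq`
4 → no match
5 → no match — must end with `qqq`
Total matched: 1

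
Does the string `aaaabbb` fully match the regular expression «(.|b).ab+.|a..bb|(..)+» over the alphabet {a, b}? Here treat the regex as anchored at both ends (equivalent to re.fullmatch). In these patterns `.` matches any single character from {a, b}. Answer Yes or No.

No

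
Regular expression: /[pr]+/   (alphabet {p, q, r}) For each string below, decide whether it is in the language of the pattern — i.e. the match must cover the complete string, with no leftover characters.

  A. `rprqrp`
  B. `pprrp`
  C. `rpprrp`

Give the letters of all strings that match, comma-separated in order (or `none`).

B, C

A → no match
B → match
C → match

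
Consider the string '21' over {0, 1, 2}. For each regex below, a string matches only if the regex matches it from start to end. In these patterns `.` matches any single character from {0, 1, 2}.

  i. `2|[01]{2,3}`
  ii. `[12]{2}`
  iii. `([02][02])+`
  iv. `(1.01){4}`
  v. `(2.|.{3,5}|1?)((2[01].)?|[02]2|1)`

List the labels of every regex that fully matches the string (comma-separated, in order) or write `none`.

ii, v

i → no match
ii → match
iii → no match
iv → no match — must start with '1'
v → match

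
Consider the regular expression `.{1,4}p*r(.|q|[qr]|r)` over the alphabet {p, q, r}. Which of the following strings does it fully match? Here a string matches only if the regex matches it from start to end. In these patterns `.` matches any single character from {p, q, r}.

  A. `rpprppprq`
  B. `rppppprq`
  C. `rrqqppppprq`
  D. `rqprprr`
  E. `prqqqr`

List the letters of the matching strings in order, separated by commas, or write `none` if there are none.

A, B, C, D

A → match
B → match
C → match
D → match
E → no match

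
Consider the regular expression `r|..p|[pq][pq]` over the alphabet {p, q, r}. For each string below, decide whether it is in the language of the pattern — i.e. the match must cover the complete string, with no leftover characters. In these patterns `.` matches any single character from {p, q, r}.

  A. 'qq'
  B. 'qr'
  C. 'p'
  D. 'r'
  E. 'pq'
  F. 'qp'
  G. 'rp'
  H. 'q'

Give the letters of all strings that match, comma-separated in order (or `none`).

A → match
B → no match
C → no match
D → match
E → match
F → match
G → no match
H → no match

A, D, E, F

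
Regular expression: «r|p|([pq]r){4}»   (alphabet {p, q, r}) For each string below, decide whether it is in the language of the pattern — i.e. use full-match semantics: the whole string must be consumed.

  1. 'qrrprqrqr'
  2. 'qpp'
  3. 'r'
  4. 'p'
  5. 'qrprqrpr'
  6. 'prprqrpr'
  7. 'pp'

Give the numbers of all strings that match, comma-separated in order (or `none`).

1 → no match
2 → no match
3 → match
4 → match
5 → match
6 → match
7 → no match

3, 4, 5, 6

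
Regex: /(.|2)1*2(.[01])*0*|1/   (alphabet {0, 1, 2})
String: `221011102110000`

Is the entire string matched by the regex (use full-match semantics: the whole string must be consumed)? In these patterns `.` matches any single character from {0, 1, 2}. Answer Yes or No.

Yes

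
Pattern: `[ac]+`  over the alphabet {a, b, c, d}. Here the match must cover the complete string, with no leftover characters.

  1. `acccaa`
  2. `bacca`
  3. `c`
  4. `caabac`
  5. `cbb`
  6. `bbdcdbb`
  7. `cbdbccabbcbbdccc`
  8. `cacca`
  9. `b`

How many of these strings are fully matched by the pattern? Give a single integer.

3

1 → match
2 → no match
3 → match
4 → no match
5 → no match
6 → no match
7 → no match
8 → match
9 → no match
Total matched: 3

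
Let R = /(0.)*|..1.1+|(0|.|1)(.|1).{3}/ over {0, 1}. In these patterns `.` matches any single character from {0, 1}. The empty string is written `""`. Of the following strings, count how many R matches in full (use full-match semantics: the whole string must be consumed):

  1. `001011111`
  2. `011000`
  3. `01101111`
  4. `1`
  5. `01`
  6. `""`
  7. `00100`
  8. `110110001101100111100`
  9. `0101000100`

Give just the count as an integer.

1. `001011111` → match
2. `011000` → no match
3. `01101111` → match
4. `1` → no match
5. `01` → match
6. `""` → match
7. `00100` → match
8 → no match
9. `0101000100` → match
Total matched: 6

6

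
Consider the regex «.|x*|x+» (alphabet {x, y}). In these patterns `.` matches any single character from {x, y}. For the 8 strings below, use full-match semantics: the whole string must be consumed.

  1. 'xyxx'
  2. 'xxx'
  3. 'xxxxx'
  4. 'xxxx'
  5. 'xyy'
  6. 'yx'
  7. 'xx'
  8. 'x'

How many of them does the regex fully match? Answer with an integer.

5

1 → no match
2 → match
3 → match
4 → match
5 → no match
6 → no match
7 → match
8 → match
Total matched: 5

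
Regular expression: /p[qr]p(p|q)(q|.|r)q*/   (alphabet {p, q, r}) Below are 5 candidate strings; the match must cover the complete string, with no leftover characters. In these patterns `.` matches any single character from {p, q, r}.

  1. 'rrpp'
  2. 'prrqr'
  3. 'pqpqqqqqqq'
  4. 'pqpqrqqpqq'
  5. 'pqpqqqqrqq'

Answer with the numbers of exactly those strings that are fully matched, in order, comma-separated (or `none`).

1 → no match — must start with 'p'
2 → no match
3 → match
4 → no match
5 → no match

3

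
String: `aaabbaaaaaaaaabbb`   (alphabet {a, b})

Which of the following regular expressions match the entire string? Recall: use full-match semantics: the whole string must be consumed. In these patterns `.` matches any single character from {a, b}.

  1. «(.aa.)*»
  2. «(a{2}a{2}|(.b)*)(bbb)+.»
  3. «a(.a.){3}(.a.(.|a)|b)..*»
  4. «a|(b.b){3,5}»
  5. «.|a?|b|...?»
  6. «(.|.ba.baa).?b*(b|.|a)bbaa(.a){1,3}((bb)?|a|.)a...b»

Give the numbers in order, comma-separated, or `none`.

3, 6

1 → no match
2 → no match
3 → match
4 → no match
5 → no match
6 → match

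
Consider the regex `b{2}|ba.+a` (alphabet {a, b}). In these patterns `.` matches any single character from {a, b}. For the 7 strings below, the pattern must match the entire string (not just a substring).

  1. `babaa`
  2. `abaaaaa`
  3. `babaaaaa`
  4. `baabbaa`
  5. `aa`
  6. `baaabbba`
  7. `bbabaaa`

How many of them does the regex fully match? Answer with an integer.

1 → match
2 → no match
3 → match
4 → match
5 → no match
6 → match
7 → no match
Total matched: 4

4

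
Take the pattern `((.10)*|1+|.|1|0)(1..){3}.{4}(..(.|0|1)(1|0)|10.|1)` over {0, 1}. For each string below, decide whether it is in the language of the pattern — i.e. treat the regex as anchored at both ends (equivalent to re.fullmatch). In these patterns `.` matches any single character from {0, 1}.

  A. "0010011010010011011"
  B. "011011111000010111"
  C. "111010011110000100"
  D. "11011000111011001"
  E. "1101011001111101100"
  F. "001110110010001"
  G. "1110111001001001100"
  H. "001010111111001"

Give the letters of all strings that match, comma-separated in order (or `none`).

A → no match
B → match
C → match
D → no match
E → match
F → no match
G → no match
H → no match

B, C, E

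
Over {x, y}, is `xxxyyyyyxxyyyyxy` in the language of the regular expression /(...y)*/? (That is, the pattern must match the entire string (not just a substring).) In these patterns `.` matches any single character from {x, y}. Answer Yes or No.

Yes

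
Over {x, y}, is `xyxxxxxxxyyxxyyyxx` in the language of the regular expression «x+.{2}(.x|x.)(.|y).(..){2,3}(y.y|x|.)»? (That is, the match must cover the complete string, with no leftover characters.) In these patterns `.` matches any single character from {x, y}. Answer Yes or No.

No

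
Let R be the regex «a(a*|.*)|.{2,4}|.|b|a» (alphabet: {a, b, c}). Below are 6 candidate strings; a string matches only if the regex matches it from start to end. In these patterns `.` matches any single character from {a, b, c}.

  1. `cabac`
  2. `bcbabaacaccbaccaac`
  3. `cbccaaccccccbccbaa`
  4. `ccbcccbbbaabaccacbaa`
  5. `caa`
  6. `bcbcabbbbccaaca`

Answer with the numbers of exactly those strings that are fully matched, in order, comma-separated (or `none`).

1 → no match
2 → no match
3 → no match
4 → no match
5 → match
6 → no match

5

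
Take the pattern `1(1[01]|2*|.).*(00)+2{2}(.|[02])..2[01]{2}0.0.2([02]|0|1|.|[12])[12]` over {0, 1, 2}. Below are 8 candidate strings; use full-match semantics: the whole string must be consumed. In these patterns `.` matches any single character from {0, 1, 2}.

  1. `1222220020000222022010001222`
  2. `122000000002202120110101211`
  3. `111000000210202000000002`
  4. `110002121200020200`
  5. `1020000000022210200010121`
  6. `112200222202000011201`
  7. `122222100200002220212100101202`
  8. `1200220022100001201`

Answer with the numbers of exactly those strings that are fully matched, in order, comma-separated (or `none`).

1 → match
2 → no match
3 → no match
4 → no match
5 → no match
6 → no match
7 → no match
8 → match

1, 8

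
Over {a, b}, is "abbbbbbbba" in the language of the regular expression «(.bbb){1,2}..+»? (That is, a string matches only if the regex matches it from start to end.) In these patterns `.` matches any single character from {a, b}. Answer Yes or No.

Yes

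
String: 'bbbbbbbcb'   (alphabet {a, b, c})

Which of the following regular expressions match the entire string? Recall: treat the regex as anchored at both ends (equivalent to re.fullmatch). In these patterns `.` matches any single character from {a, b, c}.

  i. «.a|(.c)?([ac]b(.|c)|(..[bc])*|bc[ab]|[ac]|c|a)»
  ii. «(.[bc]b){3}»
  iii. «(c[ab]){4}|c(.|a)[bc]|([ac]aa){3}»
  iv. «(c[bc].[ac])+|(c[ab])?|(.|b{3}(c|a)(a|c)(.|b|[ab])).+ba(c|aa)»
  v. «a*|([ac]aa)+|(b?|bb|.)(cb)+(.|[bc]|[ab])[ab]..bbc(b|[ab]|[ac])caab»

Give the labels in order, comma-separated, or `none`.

i → match
ii → match
iii → no match
iv → no match
v → no match

i, ii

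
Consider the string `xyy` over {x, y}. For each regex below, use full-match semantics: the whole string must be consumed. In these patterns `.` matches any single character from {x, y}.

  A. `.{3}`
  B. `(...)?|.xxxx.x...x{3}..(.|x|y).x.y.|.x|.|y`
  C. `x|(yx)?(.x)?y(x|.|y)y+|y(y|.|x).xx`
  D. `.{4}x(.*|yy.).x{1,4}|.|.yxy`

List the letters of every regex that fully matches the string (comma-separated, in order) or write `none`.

A, B

A → match
B → match
C → no match
D → no match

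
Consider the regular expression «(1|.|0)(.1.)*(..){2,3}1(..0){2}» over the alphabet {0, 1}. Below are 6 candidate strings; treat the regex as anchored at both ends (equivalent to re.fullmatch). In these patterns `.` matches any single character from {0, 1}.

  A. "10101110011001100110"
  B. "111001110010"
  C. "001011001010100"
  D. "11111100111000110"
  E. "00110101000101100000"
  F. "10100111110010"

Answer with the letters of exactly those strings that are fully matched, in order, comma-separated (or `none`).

A → match
B → match
C → match
D → match
E → match
F → match

A, B, C, D, E, F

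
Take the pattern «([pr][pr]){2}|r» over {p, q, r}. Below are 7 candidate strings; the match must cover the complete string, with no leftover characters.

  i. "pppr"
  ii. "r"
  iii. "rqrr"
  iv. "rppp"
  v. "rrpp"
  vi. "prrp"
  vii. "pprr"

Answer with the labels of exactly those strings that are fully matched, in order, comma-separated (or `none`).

i, ii, iv, v, vi, vii

i → match
ii → match
iii → no match
iv → match
v → match
vi → match
vii → match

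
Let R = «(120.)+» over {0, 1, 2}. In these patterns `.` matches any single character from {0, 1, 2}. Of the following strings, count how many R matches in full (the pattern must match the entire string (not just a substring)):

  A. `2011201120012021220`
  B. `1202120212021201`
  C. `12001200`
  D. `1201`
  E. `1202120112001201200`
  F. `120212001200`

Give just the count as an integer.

4

A → no match — must start with `120`
B → match
C → match
D → match
E → no match
F → match
Total matched: 4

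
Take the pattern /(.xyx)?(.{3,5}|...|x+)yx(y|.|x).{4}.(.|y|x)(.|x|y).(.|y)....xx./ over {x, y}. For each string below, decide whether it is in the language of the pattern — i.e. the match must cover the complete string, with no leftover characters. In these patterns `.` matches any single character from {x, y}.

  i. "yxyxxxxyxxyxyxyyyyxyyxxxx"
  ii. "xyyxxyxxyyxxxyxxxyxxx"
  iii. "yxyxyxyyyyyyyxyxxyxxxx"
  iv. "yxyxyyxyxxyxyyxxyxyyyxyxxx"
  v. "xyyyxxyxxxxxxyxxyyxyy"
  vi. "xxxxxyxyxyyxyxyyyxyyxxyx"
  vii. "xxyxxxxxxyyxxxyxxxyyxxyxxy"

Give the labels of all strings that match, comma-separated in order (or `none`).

i → no match
ii → no match
iii → no match
iv → match
v → no match
vi → no match
vii → no match

iv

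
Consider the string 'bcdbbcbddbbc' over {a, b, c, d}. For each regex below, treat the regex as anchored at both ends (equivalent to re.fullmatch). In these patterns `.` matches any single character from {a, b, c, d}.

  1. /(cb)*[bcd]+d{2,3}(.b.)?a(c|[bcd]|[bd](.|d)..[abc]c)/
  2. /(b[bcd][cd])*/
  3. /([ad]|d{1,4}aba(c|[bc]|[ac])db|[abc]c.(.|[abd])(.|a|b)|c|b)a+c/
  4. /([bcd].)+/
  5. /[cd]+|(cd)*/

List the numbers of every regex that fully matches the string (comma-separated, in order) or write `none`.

1 → no match
2 → match
3 → no match — must end with 'ac'
4 → match
5 → no match

2, 4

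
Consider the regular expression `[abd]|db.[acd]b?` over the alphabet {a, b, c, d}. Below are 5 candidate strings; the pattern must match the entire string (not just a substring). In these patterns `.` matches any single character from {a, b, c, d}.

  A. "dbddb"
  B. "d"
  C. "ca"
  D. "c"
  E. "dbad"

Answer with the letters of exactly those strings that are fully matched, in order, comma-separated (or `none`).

A → match
B → match
C → no match
D → no match
E → match

A, B, E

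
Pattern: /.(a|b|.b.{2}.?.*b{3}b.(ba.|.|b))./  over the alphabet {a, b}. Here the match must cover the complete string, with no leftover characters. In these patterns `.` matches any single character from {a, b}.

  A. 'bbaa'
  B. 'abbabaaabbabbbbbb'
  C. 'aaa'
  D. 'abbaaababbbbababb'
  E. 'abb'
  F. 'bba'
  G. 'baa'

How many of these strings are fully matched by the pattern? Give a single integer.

A → no match
B → no match
C → match
D → match
E → match
F → match
G → match
Total matched: 5

5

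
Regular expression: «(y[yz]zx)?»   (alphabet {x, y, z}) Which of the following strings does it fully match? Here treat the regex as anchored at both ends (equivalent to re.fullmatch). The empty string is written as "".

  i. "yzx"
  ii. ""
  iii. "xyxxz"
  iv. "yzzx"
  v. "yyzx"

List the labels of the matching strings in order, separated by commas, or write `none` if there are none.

i → no match
ii → match
iii → no match
iv → match
v → match

ii, iv, v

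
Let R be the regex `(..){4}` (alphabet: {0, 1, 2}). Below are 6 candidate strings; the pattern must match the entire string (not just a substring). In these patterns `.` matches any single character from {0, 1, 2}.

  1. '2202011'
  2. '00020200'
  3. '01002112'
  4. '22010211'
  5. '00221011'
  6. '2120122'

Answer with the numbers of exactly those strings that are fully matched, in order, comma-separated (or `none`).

1 → no match
2 → match
3 → match
4 → match
5 → match
6 → no match

2, 3, 4, 5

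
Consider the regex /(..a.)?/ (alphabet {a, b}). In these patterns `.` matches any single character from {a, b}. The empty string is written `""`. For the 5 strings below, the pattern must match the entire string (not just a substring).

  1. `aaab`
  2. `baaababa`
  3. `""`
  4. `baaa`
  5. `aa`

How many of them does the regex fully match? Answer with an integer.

1 → match
2 → no match
3 → match
4 → match
5 → no match
Total matched: 3

3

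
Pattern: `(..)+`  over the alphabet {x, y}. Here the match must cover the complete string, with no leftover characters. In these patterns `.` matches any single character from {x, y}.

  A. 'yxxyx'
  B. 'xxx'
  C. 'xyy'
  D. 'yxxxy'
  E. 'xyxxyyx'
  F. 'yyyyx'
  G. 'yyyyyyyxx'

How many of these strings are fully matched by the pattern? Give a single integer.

0

A → no match
B → no match
C → no match
D → no match
E → no match
F → no match
G → no match
Total matched: 0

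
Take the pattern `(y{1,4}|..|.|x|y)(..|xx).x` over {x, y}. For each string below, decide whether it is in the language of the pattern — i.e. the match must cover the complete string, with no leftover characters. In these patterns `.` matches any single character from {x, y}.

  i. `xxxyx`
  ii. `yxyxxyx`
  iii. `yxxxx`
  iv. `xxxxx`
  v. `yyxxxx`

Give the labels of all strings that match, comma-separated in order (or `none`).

i, iii, iv, v

i → match
ii → no match
iii → match
iv → match
v → match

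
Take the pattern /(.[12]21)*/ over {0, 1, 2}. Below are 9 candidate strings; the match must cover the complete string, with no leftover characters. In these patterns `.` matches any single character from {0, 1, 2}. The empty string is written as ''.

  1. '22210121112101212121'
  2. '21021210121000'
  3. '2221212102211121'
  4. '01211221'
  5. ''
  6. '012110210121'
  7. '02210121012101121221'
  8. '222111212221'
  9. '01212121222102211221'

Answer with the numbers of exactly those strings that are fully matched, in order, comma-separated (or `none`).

1, 3, 4, 5, 8, 9

1 → match
2 → no match
3 → match
4 → match
5 → match
6 → no match
7 → no match
8 → match
9 → match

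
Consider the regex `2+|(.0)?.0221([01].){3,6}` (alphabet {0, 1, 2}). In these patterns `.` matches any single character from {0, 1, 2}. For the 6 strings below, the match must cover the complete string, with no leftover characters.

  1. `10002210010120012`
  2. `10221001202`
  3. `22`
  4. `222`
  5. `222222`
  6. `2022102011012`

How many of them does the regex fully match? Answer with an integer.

1 → match
2 → match
3 → match
4 → match
5 → match
6 → match
Total matched: 6

6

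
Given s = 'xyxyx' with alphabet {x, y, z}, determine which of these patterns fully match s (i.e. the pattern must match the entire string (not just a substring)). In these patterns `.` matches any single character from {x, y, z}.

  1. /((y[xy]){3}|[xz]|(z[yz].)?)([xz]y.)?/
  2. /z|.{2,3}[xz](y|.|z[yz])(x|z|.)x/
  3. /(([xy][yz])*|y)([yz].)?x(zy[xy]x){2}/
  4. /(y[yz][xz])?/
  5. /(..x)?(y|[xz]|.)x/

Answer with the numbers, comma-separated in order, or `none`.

1 → no match
2 → no match
3 → no match
4 → no match
5 → match

5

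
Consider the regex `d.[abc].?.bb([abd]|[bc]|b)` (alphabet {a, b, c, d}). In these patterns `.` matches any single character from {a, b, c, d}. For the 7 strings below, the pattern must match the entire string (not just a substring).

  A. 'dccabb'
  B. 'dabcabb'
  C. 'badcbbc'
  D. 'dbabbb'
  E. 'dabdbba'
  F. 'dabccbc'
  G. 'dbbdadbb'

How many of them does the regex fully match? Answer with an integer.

1

A → no match
B → no match
C → no match — must start with 'd'
D → no match
E → match
F → no match
G → no match
Total matched: 1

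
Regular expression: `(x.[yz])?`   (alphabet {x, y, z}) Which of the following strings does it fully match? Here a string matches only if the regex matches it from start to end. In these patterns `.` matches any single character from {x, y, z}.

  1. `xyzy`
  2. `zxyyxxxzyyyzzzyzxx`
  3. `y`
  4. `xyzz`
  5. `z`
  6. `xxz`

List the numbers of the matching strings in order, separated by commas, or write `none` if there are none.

1. `xyzy` → no match
2 → no match
3. `y` → no match
4. `xyzz` → no match
5. `z` → no match
6. `xxz` → match

6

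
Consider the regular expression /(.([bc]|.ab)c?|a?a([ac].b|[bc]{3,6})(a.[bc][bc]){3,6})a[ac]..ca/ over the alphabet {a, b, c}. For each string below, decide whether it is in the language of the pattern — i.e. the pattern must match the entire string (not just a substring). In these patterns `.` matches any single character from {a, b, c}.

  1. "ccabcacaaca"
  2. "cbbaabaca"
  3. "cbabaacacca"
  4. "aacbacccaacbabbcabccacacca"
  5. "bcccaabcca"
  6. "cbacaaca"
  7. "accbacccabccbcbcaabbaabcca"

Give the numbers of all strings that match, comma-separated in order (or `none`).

1 → match
2 → no match
3 → no match
4 → match
5 → no match
6 → match
7 → no match

1, 4, 6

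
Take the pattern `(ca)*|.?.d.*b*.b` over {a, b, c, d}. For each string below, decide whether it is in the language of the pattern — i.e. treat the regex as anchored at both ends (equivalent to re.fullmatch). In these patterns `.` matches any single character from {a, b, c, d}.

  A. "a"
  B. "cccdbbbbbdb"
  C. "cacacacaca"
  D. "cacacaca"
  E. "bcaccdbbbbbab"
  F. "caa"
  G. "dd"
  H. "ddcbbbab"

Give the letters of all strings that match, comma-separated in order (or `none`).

C, D, H

A → no match
B → no match
C → match
D → match
E → no match
F → no match
G → no match
H → match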